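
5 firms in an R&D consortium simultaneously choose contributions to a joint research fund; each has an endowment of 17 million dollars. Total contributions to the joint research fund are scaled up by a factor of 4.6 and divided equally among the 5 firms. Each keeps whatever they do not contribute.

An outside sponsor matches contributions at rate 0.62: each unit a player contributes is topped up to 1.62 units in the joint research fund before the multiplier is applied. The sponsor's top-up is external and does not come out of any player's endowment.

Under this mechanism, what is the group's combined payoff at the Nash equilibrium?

633.42 million dollars

With the mechanism, a contributed unit returns 4.6 × 1.62 / 5 = 1.4904 per unit of net cost to the contributor — now above 1 — so contributing fully is weakly dominant for every player.
At the Nash equilibrium everyone contributes 17. Group total payoff = 4.6 × 1.62 × 85 = 633.42.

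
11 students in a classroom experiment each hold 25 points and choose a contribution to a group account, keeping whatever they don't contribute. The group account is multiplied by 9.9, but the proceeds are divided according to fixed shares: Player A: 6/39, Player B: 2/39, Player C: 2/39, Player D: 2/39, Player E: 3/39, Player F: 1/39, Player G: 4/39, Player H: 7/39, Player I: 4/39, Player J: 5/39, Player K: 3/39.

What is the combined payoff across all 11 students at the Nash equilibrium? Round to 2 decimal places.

A player with share s gets back 9.9·s per unit contributed, so full contribution is dominant for anyone with s > 1/9.9 = 0.1010 and zero contribution is dominant for anyone below.
Player A, Player G, Player H, Player I and Player J clear that bar, contributing 25 each; the remaining 6 contribute 0. Total contributed: 125.
The group account pays out 9.9 × 125 = 1237.50 in total (split across the unequal shares, but the aggregate is all that matters for the group sum).
The 6 free-riders keep 25 each, adding 150. Group total = 150 + 1237.50 = 1387.50.

1387.50 points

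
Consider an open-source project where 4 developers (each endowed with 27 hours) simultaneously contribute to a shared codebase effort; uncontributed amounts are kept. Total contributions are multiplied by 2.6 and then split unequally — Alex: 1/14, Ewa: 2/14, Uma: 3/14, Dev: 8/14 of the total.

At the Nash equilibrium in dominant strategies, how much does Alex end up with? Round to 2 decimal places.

Each unit j contributes comes back to j as 2.6 × (j's share), so j prefers to contribute only if that share exceeds 1/2.6 = 0.3846; otherwise keeping the unit dominates.
Only Dev (8/14) clears that bar, contributing 27; the remaining 3 contribute 0. Total contributed: 27.
Alex keeps 27 and receives 2.6 × 27 × 1/14 = 5.01 from the shared codebase effort, for a payoff of 32.01.

32.01 hours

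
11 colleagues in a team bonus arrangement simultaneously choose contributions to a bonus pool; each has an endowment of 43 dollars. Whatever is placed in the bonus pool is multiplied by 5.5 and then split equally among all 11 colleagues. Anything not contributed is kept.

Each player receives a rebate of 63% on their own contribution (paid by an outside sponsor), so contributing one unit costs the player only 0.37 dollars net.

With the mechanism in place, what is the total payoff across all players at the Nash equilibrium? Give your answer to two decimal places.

2899.49 dollars

The effective private return per unit is now (5.5/11) / 0.37 = 1.3514 > 1, so every player's dominant strategy flips to full contribution.
So the Nash equilibrium is full contribution by all 11; the group earns 11 × (43 × 0.63 + 5.5 × 43) = 2899.49.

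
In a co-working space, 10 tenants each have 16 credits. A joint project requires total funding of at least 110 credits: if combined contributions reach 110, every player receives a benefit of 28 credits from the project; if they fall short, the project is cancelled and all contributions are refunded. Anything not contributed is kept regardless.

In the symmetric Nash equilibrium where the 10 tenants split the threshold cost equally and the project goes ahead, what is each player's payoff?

Equal share of the threshold: 110/10 = 11.
At this profile no one gains by cutting their contribution: any cut drops the total below 110, the project is cancelled, contributions are refunded, and the deviator ends with 16, which is less than 16 − 11 + 28 = 33. Contributing more than 11 just wastes the excess. So contributing exactly 11 is a best response.
Each player's payoff: 16 − 11 + 28 = 33.

33 credits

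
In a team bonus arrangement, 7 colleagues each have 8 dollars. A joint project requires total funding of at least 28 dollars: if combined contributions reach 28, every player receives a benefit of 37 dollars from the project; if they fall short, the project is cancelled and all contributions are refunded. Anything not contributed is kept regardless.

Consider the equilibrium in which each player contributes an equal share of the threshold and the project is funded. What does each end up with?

41 dollars

Equal share of the threshold: 28/7 = 4.
At this profile no one gains by cutting their contribution: any cut drops the total below 28, the project is cancelled, contributions are refunded, and the deviator ends with 8, which is less than 8 − 4 + 37 = 41. Contributing more than 4 just wastes the excess. So contributing exactly 4 is a best response.
Each player's payoff: 8 − 4 + 37 = 41.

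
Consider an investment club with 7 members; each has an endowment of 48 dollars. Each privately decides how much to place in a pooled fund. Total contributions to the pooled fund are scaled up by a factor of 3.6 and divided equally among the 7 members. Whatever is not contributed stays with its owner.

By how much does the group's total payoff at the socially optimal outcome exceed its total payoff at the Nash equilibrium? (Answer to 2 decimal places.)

Each contributed unit returns 3.6/7 = 0.5143 to its contributor — below 1 — so contributing 0 is dominant for every player. At the Nash equilibrium everyone keeps their 48, and the group total is 7 × 48 = 336.
Each contributed unit returns 3.600 to the group as a whole (0.5143 to each of 7 players), which exceeds 1, so the social optimum is full contribution: group total = 3.600 × 336 = 1209.60.
Efficiency loss = 1209.60 − 336 = 873.60.

873.60 dollars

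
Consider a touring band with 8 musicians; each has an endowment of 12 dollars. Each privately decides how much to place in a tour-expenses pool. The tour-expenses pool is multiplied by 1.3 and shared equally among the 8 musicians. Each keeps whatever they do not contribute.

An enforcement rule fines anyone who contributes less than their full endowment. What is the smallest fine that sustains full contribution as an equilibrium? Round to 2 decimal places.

Given the others contribute fully, the best deviation is to contribute 0 (any partial contribution still incurs the fine and gives up units whose private return 0.1625 is below 1).
Deviating from 12 to 0 saves 12 dollars but forfeits the deviator's share of the drop in the tour-expenses pool: 1.3/8 × 12 = 1.95.
So the deviation gain is 12 − 1.95 = 10.05, and the fine must be at least 10.05 dollars to wipe it out.

10.05 dollars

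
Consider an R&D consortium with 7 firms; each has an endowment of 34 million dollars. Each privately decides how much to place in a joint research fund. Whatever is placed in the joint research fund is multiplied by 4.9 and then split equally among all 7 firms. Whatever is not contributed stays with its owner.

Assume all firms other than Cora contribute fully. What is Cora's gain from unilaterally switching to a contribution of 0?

Switching from a contribution of 34 to 0 lets Cora keep an extra 34 million dollars, but lowers the joint research fund by 34, which costs Cora their own share of that drop: 4.9/7 × 34 = 23.80.
Net gain = 34 − 23.80 = 10.20. The private return per contributed unit (0.7000) is below 1, so free-riding is indeed the best response regardless of what the others do.

10.20 million dollars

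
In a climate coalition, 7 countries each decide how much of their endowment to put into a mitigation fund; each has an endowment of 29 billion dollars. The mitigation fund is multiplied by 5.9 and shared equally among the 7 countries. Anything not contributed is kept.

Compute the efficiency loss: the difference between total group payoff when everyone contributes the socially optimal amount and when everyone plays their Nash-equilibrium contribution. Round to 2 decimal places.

994.70 billion dollars

Each contributed unit returns 5.9/7 = 0.8429 to its contributor — below 1 — so contributing 0 is dominant for every player. At the Nash equilibrium everyone keeps their 29, and the group total is 7 × 29 = 203.
Each contributed unit returns 5.900 to the group as a whole (0.8429 to each of 7 players), which exceeds 1, so the social optimum is full contribution: group total = 5.900 × 203 = 1197.70.
Efficiency loss = 1197.70 − 203 = 994.70.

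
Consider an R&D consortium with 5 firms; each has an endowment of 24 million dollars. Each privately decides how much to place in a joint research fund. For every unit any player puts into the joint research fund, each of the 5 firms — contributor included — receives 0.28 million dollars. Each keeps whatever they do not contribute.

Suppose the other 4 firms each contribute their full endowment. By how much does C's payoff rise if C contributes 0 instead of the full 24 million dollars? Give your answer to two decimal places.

17.28 million dollars

Switching from a contribution of 24 to 0 lets C keep an extra 24 million dollars, but lowers the joint research fund by 24, which costs C their own share of that drop: 0.28 × 24 = 6.72.
Net gain = 24 − 6.72 = 17.28. The private return per contributed unit (0.28) is below 1, so free-riding is indeed the best response regardless of what the others do.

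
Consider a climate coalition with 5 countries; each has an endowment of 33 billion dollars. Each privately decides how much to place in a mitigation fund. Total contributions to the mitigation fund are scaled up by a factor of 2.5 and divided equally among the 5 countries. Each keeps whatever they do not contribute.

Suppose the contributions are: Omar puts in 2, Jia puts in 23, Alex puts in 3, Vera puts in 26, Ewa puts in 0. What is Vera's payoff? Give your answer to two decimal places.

Total contributed: 2 + 23 + 3 + 26 + 0 = 54.
Each receives 2.5 × 54 / 5 = 27.00 from the mitigation fund.
Vera keeps 33 − 26 = 7, so Vera's payoff is 7 + 27.00 = 34.00.

34.00 billion dollars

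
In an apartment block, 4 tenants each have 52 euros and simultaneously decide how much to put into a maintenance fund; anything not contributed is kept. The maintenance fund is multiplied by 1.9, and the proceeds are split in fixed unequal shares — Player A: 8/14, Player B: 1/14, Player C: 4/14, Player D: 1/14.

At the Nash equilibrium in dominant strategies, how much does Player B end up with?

A player with share s gets back 1.9·s per unit contributed, so full contribution is dominant for anyone with s > 1/1.9 = 0.5263 and zero contribution is dominant for anyone below.
Only Player A (8/14) clears that bar, contributing 52; the remaining 3 contribute 0. Total contributed: 52.
Player B keeps 52 and receives 1.9 × 52 × 1/14 = 7.06 from the maintenance fund, for a payoff of 59.06.

59.06 euros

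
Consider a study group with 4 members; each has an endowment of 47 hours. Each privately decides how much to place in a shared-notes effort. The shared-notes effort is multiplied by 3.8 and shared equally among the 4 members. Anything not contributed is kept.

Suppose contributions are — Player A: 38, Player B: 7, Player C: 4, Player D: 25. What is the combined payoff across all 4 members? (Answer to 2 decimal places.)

Total contributed: 38 + 7 + 4 + 25 = 74; total kept: 4 × 47 − 74 = 114.
The shared-notes effort pays out 3.8 × 74 = 281.20 in aggregate.
Group total = 114 + 281.20 = 395.20.

395.20 hours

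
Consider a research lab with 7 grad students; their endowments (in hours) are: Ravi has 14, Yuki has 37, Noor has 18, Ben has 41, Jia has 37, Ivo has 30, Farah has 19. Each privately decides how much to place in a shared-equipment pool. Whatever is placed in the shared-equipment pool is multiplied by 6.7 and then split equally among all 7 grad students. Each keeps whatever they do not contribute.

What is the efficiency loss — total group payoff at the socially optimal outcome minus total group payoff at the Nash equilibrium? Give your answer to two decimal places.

1117.20 hours

The private return per contributed unit is 6.7/7 = 0.9571 < 1 for every player regardless of endowment, so the Nash equilibrium is zero contribution and the group total is Σ E_j = 14 + 37 + 18 + 41 + 37 + 30 + 19 = 196.
Each contributed unit returns 6.700 to the group, so the social optimum is full contribution by everyone: group total = 6.700 × 196 = 1313.20.
Efficiency loss = (6.700 − 1) × 196 = 1117.20.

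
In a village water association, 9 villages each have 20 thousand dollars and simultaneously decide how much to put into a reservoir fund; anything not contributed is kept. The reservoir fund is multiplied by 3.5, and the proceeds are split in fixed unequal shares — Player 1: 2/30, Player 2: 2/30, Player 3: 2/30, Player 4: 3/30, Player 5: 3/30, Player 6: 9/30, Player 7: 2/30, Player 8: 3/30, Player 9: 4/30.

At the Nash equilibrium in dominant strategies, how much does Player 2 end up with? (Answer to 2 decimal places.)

24.67 thousand dollars

Player j's private return per contributed unit is 3.5 × (j's share). Contributing is weakly dominant for j when that share is at least 1/3.5 = 0.2857, and contributing 0 is dominant otherwise.
The only share above 0.2857 is Player 6's 9/30, contributing 20; the remaining 8 contribute 0. Total contributed: 20.
Player 2 keeps 20 and receives 3.5 × 20 × 2/30 = 4.67 from the reservoir fund, for a payoff of 24.67.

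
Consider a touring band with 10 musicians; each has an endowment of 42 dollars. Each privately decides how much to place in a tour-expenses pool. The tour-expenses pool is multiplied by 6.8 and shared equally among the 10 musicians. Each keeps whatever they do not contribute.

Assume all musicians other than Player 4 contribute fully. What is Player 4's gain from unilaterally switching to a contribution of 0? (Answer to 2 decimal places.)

13.44 dollars

Switching from a contribution of 42 to 0 lets Player 4 keep an extra 42 dollars, but lowers the tour-expenses pool by 42, which costs Player 4 their own share of that drop: 6.8/10 × 42 = 28.56.
Net gain = 42 − 28.56 = 13.44. The private return per contributed unit (0.6800) is below 1, so free-riding is indeed the best response regardless of what the others do.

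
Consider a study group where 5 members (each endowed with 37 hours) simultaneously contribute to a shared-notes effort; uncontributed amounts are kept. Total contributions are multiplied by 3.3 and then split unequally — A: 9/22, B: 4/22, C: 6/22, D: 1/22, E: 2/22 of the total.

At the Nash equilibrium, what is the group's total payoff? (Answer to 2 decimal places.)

270.10 hours

Player j's private return per contributed unit is 3.3 × (j's share). Contributing is weakly dominant for j when that share is at least 1/3.3 = 0.3030, and contributing 0 is dominant otherwise.
Only A (9/22) clears that bar, contributing 37; the remaining 4 contribute 0. Total contributed: 37.
The shared-notes effort pays out 3.3 × 37 = 122.10 in total (split across the unequal shares, but the aggregate is all that matters for the group sum).
The 4 free-riders keep 37 each, adding 148. Group total = 148 + 122.10 = 270.10.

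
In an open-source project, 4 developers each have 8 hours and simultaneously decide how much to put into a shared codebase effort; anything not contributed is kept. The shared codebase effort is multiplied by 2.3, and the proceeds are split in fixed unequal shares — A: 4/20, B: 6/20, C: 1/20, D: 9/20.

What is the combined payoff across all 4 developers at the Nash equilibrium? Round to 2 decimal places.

42.40 hours

Player j's private return per contributed unit is 2.3 × (j's share). Contributing is weakly dominant for j when that share is at least 1/2.3 = 0.4348, and contributing 0 is dominant otherwise.
D alone (share 9/20) is above the threshold, contributing 8; the remaining 3 contribute 0. Total contributed: 8.
The shared codebase effort pays out 2.3 × 8 = 18.40 in total (split across the unequal shares, but the aggregate is all that matters for the group sum).
The 3 free-riders keep 8 each, adding 24. Group total = 24 + 18.40 = 42.40.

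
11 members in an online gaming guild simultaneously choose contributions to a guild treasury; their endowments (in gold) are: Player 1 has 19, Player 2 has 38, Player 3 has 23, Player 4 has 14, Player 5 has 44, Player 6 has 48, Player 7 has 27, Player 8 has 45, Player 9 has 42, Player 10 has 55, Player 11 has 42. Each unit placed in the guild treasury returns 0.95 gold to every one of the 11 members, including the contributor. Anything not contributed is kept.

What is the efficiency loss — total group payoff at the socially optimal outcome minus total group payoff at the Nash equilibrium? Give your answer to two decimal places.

3751.65 gold

The private return per contributed unit is 0.95 < 1 for everyone, so the Nash equilibrium is zero contribution and the group total is Σ E_j = 19 + 38 + 23 + 14 + 44 + 48 + 27 + 45 + 42 + 55 + 42 = 397.
Each contributed unit returns 10.450 to the group, so the social optimum is full contribution by everyone: group total = 10.450 × 397 = 4148.65.
Efficiency loss = (10.450 − 1) × 397 = 3751.65.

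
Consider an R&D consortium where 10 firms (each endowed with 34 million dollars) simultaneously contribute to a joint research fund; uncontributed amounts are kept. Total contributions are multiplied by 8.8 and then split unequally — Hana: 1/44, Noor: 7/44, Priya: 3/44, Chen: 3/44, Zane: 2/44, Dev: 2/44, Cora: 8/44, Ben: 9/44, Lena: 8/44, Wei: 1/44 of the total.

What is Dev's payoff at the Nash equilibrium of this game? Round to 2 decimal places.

Player j's private return per contributed unit is 8.8 × (j's share). Contributing is weakly dominant for j when that share is at least 1/8.8 = 0.1136, and contributing 0 is dominant otherwise.
Noor, Cora, Ben and Lena are above the threshold, contributing 34 each; the remaining 6 contribute 0. Total contributed: 136.
Dev keeps 34 and receives 8.8 × 136 × 2/44 = 54.40 from the joint research fund, for a payoff of 88.40.

88.40 million dollars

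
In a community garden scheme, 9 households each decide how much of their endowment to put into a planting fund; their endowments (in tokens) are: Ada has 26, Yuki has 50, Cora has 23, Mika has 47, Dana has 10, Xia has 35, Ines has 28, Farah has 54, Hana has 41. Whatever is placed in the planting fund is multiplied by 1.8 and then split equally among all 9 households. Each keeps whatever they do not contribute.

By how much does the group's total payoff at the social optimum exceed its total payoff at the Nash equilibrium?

The private return per contributed unit is 1.8/9 = 0.2000 < 1 for every player regardless of endowment, so the Nash equilibrium is zero contribution and the group total is Σ E_j = 26 + 50 + 23 + 47 + 10 + 35 + 28 + 54 + 41 = 314.
Each contributed unit returns 1.800 to the group, so the social optimum is full contribution by everyone: group total = 1.800 × 314 = 565.20.
Efficiency loss = (1.800 − 1) × 314 = 251.20.

251.20 tokens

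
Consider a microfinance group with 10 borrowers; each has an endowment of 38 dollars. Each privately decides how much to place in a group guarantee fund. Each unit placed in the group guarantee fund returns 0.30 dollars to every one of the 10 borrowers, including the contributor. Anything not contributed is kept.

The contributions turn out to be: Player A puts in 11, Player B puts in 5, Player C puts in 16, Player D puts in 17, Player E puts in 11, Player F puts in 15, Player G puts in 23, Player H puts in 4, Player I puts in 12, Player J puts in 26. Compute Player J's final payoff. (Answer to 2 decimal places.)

54.00 dollars

Total contributed: 11 + 5 + 16 + 17 + 11 + 15 + 23 + 4 + 12 + 26 = 140.
Each receives 0.30 × 140 = 42.00 from the group guarantee fund.
Player J keeps 38 − 26 = 12, so Player J's payoff is 12 + 42.00 = 54.00.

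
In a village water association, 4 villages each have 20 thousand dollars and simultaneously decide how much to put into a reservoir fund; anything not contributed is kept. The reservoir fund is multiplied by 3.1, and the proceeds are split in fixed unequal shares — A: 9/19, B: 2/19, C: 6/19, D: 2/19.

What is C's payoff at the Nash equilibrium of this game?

39.58 thousand dollars

For player j, contributing a unit is worthwhile iff 3.1 × (j's share) ≥ 1, i.e. iff j's share is at least 0.3226.
A alone (share 9/19) is above the threshold, contributing 20; the remaining 3 contribute 0. Total contributed: 20.
C keeps 20 and receives 3.1 × 20 × 6/19 = 19.58 from the reservoir fund, for a payoff of 39.58.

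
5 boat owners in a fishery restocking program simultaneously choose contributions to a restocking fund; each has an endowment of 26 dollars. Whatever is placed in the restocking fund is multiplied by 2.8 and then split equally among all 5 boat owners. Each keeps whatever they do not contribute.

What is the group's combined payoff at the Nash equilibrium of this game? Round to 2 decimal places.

130.00 dollars

Each contributed unit returns 2.8/5 = 0.5600 to its contributor — below 1 — so contributing 0 is dominant for every player. At the Nash equilibrium everyone keeps their 26, and the group total is 5 × 26 = 130.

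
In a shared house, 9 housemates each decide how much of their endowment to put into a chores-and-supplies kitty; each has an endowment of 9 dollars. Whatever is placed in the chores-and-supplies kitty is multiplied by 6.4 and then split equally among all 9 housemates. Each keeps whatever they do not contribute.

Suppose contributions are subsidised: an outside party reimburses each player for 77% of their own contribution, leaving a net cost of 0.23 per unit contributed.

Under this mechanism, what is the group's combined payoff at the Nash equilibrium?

The effective private return per unit is now (6.4/9) / 0.23 = 3.0918 > 1, so every player's dominant strategy flips to full contribution.
So the Nash equilibrium is full contribution by all 9; the group earns 9 × (9 × 0.77 + 6.4 × 9) = 580.77.

580.77 dollars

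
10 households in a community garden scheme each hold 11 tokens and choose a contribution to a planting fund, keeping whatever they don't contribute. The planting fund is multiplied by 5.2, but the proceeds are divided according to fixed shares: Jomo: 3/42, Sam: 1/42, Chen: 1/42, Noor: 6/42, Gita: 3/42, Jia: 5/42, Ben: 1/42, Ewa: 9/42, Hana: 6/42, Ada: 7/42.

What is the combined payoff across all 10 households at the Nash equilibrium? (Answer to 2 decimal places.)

156.20 tokens

Player j's private return per contributed unit is 5.2 × (j's share). Contributing is weakly dominant for j when that share is at least 1/5.2 = 0.1923, and contributing 0 is dominant otherwise.
The only share above 0.1923 is Ewa's 9/42, contributing 11; the remaining 9 contribute 0. Total contributed: 11.
The planting fund pays out 5.2 × 11 = 57.20 in total (split across the unequal shares, but the aggregate is all that matters for the group sum).
The 9 free-riders keep 11 each, adding 99. Group total = 99 + 57.20 = 156.20.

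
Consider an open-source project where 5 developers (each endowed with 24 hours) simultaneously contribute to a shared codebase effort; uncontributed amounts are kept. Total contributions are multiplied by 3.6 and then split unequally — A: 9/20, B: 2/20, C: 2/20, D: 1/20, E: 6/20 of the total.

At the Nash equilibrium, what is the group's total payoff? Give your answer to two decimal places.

Player j's private return per contributed unit is 3.6 × (j's share). Contributing is weakly dominant for j when that share is at least 1/3.6 = 0.2778, and contributing 0 is dominant otherwise.
A and E clear that bar, contributing 24 each; the remaining 3 contribute 0. Total contributed: 48.
The shared codebase effort pays out 3.6 × 48 = 172.80 in total (split across the unequal shares, but the aggregate is all that matters for the group sum).
The 3 free-riders keep 24 each, adding 72. Group total = 72 + 172.80 = 244.80.

244.80 hours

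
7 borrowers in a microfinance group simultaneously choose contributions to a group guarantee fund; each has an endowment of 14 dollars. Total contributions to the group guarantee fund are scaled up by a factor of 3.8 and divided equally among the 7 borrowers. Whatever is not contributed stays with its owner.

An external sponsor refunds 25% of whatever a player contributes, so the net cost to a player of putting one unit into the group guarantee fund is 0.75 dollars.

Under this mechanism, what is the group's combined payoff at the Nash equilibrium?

Even with the mechanism, each unit contributed returns only (3.8/7) / 0.75 = 0.7238 per unit of net cost, so contributing nothing is still dominant.
At the Nash equilibrium no one contributes; group total payoff = 7 × 14 = 98.

98.00 dollars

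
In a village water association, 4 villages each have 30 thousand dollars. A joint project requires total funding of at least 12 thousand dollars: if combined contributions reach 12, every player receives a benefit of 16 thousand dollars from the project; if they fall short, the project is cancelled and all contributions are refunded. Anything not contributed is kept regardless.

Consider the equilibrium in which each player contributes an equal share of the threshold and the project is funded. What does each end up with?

Equal share of the threshold: 12/4 = 3.
At this profile no one gains by cutting their contribution: any cut drops the total below 12, the project is cancelled, contributions are refunded, and the deviator ends with 30, which is less than 30 − 3 + 16 = 43. Contributing more than 3 just wastes the excess. So contributing exactly 3 is a best response.
Each player's payoff: 30 − 3 + 16 = 43.

43 thousand dollars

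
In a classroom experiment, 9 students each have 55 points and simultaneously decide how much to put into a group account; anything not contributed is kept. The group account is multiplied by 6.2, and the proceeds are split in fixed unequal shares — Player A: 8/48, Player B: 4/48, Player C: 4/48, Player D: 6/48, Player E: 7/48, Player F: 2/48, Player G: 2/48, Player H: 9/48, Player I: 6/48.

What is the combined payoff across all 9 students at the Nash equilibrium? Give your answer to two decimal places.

Player j's private return per contributed unit is 6.2 × (j's share). Contributing is weakly dominant for j when that share is at least 1/6.2 = 0.1613, and contributing 0 is dominant otherwise.
Player A and Player H clear that bar, contributing 55 each; the remaining 7 contribute 0. Total contributed: 110.
The group account pays out 6.2 × 110 = 682.00 in total (split across the unequal shares, but the aggregate is all that matters for the group sum).
The 7 free-riders keep 55 each, adding 385. Group total = 385 + 682.00 = 1067.00.

1067.00 points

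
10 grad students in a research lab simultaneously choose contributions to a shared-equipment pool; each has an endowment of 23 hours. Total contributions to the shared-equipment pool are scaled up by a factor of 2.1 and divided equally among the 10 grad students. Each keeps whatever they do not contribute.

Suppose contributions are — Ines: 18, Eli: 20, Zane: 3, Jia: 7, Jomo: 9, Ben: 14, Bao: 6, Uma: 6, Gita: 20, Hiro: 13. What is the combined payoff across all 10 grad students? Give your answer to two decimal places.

357.60 hours

Total contributed: 18 + 20 + 3 + 7 + 9 + 14 + 6 + 6 + 20 + 13 = 116; total kept: 10 × 23 − 116 = 114.
The shared-equipment pool pays out 2.1 × 116 = 243.60 in aggregate.
Group total = 114 + 243.60 = 357.60.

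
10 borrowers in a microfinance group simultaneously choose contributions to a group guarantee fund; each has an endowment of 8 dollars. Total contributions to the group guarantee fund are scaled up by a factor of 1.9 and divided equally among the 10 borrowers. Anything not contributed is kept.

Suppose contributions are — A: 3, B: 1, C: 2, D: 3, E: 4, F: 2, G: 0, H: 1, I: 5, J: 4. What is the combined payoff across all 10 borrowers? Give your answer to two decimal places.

102.50 dollars

Total contributed: 3 + 1 + 2 + 3 + 4 + 2 + 0 + 1 + 5 + 4 = 25; total kept: 10 × 8 − 25 = 55.
The group guarantee fund pays out 1.9 × 25 = 47.50 in aggregate.
Group total = 55 + 47.50 = 102.50.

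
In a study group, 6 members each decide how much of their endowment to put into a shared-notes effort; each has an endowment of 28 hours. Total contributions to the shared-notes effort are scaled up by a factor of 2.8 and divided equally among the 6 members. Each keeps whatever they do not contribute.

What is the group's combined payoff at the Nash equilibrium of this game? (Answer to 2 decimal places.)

168.00 hours

Each contributed unit returns 2.8/6 = 0.4667 to its contributor — below 1 — so contributing 0 is dominant for every player. At the Nash equilibrium everyone keeps their 28, and the group total is 6 × 28 = 168.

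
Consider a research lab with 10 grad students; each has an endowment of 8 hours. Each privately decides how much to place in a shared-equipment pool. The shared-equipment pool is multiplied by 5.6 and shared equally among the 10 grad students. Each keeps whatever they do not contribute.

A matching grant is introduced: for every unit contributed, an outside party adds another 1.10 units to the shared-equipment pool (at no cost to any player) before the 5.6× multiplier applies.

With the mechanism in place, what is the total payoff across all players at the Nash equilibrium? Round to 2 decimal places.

940.80 hours

With the mechanism, a contributed unit returns 5.6 × 2.10 / 10 = 1.1760 per unit of net cost to the contributor — now above 1 — so contributing fully is weakly dominant for every player.
At the Nash equilibrium everyone contributes 8. Group total payoff = 5.6 × 2.10 × 80 = 940.80.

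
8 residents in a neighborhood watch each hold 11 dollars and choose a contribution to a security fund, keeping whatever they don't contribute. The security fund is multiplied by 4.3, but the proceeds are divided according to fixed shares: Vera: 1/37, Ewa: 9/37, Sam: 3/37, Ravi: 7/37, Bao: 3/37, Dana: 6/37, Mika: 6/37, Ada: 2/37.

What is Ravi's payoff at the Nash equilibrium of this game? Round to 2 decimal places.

19.95 dollars

A player with share s gets back 4.3·s per unit contributed, so full contribution is dominant for anyone with s > 1/4.3 = 0.2326 and zero contribution is dominant for anyone below.
The only share above 0.2326 is Ewa's 9/37, contributing 11; the remaining 7 contribute 0. Total contributed: 11.
Ravi keeps 11 and receives 4.3 × 11 × 7/37 = 8.95 from the security fund, for a payoff of 19.95.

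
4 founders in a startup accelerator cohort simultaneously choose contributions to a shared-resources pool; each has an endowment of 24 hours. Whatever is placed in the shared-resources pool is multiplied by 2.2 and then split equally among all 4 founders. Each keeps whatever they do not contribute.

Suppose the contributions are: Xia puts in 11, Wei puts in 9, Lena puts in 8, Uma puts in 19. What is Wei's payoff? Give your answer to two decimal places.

Total contributed: 11 + 9 + 8 + 19 = 47.
Each receives 2.2 × 47 / 4 = 25.85 from the shared-resources pool.
Wei keeps 24 − 9 = 15, so Wei's payoff is 15 + 25.85 = 40.85.

40.85 hours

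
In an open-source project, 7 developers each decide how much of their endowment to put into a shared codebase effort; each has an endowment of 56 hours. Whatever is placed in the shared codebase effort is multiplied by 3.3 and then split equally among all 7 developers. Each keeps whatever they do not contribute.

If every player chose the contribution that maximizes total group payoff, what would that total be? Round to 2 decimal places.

1293.60 hours

Each contributed unit returns 3.300 to the group as a whole (0.4714 to each of 7 players), which exceeds 1, so the social optimum is full contribution: group total = 3.300 × 392 = 1293.60.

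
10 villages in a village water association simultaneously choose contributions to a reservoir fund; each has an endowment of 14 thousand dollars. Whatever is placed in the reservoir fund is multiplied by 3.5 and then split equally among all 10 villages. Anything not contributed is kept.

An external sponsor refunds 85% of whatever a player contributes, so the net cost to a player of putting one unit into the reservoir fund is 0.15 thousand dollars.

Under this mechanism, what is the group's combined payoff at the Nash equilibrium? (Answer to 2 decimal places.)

Under the mechanism each unit contributed yields (3.5/10) / 0.15 = 2.3333 back to its contributor per unit of net cost, which exceeds 1, making full contribution the dominant choice for everyone.
So the Nash equilibrium is full contribution by all 10; the group earns 10 × (14 × 0.85 + 3.5 × 14) = 609.00.

609.00 thousand dollars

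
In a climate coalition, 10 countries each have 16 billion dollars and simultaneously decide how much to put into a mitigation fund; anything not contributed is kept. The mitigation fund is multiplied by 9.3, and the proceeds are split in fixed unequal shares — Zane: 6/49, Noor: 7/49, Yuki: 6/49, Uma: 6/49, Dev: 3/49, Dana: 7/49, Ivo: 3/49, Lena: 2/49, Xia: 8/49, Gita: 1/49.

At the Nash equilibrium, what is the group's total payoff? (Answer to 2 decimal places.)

956.80 billion dollars

Player j's private return per contributed unit is 9.3 × (j's share). Contributing is weakly dominant for j when that share is at least 1/9.3 = 0.1075, and contributing 0 is dominant otherwise.
The shares above 0.1075 belong to Zane, Noor, Yuki, Uma, Dana and Xia, contributing 16 each; the remaining 4 contribute 0. Total contributed: 96.
The mitigation fund pays out 9.3 × 96 = 892.80 in total (split across the unequal shares, but the aggregate is all that matters for the group sum).
The 4 free-riders keep 16 each, adding 64. Group total = 64 + 892.80 = 956.80.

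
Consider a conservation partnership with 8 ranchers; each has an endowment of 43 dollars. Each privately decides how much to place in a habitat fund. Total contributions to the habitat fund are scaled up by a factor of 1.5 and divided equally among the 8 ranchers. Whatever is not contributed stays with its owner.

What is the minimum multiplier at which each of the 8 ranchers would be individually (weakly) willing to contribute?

A contributed unit returns (multiplier)/8 to its contributor.
This reaches 1 exactly when the multiplier is 8.

8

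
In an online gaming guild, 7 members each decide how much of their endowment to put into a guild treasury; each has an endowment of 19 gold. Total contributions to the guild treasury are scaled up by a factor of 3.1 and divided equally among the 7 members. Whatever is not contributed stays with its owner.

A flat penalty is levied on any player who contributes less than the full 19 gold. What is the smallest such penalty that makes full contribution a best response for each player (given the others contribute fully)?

10.59 gold

Given the others contribute fully, the best deviation is to contribute 0 (any partial contribution still incurs the fine and gives up units whose private return 0.4429 is below 1).
Deviating from 19 to 0 saves 19 gold but forfeits the deviator's share of the drop in the guild treasury: 3.1/7 × 19 = 8.41.
So the deviation gain is 19 − 8.41 = 10.59, and the fine must be at least 10.59 gold to wipe it out.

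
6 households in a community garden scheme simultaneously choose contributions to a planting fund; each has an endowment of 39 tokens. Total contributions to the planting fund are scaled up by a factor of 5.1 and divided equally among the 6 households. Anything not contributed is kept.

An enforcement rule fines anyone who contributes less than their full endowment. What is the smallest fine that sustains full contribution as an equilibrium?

5.85 tokens

Given the others contribute fully, the best deviation is to contribute 0 (any partial contribution still incurs the fine and gives up units whose private return 0.8500 is below 1).
Deviating from 39 to 0 saves 39 tokens but forfeits the deviator's share of the drop in the planting fund: 5.1/6 × 39 = 33.15.
So the deviation gain is 39 − 33.15 = 5.85, and the fine must be at least 5.85 tokens to wipe it out.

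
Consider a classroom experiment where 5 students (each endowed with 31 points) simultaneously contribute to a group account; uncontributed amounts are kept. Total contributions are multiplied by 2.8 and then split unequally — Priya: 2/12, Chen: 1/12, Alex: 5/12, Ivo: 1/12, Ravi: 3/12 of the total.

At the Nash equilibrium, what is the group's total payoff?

210.80 points

Each unit j contributes comes back to j as 2.8 × (j's share), so j prefers to contribute only if that share exceeds 1/2.8 = 0.3571; otherwise keeping the unit dominates.
The only share above 0.3571 is Alex's 5/12, contributing 31; the remaining 4 contribute 0. Total contributed: 31.
The group account pays out 2.8 × 31 = 86.80 in total (split across the unequal shares, but the aggregate is all that matters for the group sum).
The 4 free-riders keep 31 each, adding 124. Group total = 124 + 86.80 = 210.80.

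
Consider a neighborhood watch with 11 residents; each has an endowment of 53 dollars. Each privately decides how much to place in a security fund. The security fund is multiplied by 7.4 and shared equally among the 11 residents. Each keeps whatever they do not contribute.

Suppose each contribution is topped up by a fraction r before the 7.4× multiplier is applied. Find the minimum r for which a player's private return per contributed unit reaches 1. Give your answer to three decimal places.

With matching at rate r, one contributed unit becomes (1 + r) in the security fund and returns 7.4 × (1 + r) / 11 to the contributor.
Setting this equal to 1: 1 + r = 11/7.4 = 1.4865.
So the minimum matching rate is r = 1.4865 − 1 = 0.486.

0.486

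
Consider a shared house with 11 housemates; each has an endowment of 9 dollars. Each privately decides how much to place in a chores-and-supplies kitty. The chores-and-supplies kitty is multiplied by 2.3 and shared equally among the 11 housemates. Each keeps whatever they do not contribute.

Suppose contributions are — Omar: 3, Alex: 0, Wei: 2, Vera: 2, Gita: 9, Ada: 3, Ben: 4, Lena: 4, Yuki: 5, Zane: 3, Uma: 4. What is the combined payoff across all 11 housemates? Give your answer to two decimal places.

Total contributed: 3 + 0 + 2 + 2 + 9 + 3 + 4 + 4 + 5 + 3 + 4 = 39; total kept: 11 × 9 − 39 = 60.
The chores-and-supplies kitty pays out 2.3 × 39 = 89.70 in aggregate.
Group total = 60 + 89.70 = 149.70.

149.70 dollars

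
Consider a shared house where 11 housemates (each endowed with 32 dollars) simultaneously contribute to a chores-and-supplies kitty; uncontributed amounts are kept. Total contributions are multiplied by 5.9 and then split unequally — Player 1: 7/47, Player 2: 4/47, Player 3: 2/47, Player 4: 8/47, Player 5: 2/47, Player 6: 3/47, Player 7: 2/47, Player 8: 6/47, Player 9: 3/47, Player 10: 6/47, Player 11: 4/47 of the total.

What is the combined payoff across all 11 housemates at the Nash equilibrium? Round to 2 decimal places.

508.80 dollars

A player with share s gets back 5.9·s per unit contributed, so full contribution is dominant for anyone with s > 1/5.9 = 0.1695 and zero contribution is dominant for anyone below.
Only Player 4 (8/47) clears that bar, contributing 32; the remaining 10 contribute 0. Total contributed: 32.
The chores-and-supplies kitty pays out 5.9 × 32 = 188.80 in total (split across the unequal shares, but the aggregate is all that matters for the group sum).
The 10 free-riders keep 32 each, adding 320. Group total = 320 + 188.80 = 508.80.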